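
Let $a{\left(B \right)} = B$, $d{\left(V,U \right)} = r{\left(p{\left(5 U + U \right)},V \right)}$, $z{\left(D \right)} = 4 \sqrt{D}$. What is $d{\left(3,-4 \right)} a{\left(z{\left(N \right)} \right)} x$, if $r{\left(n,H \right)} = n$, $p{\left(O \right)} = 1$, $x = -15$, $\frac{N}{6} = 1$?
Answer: $- 60 \sqrt{6} \approx -146.97$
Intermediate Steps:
$N = 6$ ($N = 6 \cdot 1 = 6$)
$d{\left(V,U \right)} = 1$
$d{\left(3,-4 \right)} a{\left(z{\left(N \right)} \right)} x = 1 \cdot 4 \sqrt{6} \left(-15\right) = 4 \sqrt{6} \left(-15\right) = - 60 \sqrt{6}$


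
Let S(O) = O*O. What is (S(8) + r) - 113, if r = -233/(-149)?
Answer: -7068/149 ≈ -47.436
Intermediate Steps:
r = 233/149 (r = -233*(-1/149) = 233/149 ≈ 1.5638)
S(O) = O²
(S(8) + r) - 113 = (8² + 233/149) - 113 = (64 + 233/149) - 113 = 9769/149 - 113 = -7068/149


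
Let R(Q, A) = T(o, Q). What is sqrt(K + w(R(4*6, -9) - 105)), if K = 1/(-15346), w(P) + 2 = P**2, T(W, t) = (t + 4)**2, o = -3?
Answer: sqrt(108574553549578)/15346 ≈ 679.00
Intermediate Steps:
T(W, t) = (4 + t)**2
R(Q, A) = (4 + Q)**2
w(P) = -2 + P**2
K = -1/15346 ≈ -6.5164e-5
sqrt(K + w(R(4*6, -9) - 105)) = sqrt(-1/15346 + (-2 + ((4 + 4*6)**2 - 105)**2)) = sqrt(-1/15346 + (-2 + ((4 + 24)**2 - 105)**2)) = sqrt(-1/15346 + (-2 + (28**2 - 105)**2)) = sqrt(-1/15346 + (-2 + (784 - 105)**2)) = sqrt(-1/15346 + (-2 + 679**2)) = sqrt(-1/15346 + (-2 + 461041)) = sqrt(-1/15346 + 461039) = sqrt(7075104493/15346) = sqrt(108574553549578)/15346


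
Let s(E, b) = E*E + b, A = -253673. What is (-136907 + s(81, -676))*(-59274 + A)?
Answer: 41002941834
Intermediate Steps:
s(E, b) = b + E² (s(E, b) = E² + b = b + E²)
(-136907 + s(81, -676))*(-59274 + A) = (-136907 + (-676 + 81²))*(-59274 - 253673) = (-136907 + (-676 + 6561))*(-312947) = (-136907 + 5885)*(-312947) = -131022*(-312947) = 41002941834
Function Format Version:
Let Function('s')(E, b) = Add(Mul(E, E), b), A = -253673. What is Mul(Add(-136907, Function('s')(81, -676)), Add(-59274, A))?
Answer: 41002941834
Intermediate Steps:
Function('s')(E, b) = Add(b, Pow(E, 2)) (Function('s')(E, b) = Add(Pow(E, 2), b) = Add(b, Pow(E, 2)))
Mul(Add(-136907, Function('s')(81, -676)), Add(-59274, A)) = Mul(Add(-136907, Add(-676, Pow(81, 2))), Add(-59274, -253673)) = Mul(Add(-136907, Add(-676, 6561)), -312947) = Mul(Add(-136907, 5885), -312947) = Mul(-131022, -312947) = 41002941834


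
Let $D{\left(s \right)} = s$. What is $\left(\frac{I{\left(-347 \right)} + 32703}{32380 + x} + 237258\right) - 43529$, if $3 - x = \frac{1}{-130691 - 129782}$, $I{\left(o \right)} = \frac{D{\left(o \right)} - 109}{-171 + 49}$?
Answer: $\frac{99679655379035543}{514528726760} \approx 1.9373 \cdot 10^{5}$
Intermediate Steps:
$I{\left(o \right)} = \frac{109}{122} - \frac{o}{122}$ ($I{\left(o \right)} = \frac{o - 109}{-171 + 49} = \frac{-109 + o}{-122} = \left(-109 + o\right) \left(- \frac{1}{122}\right) = \frac{109}{122} - \frac{o}{122}$)
$x = \frac{781420}{260473}$ ($x = 3 - \frac{1}{-130691 - 129782} = 3 - \frac{1}{-260473} = 3 - - \frac{1}{260473} = 3 + \frac{1}{260473} = \frac{781420}{260473} \approx 3.0$)
$\left(\frac{I{\left(-347 \right)} + 32703}{32380 + x} + 237258\right) - 43529 = \left(\frac{\left(\frac{109}{122} - - \frac{347}{122}\right) + 32703}{32380 + \frac{781420}{260473}} + 237258\right) - 43529 = \left(\frac{\left(\frac{109}{122} + \frac{347}{122}\right) + 32703}{\frac{8434897160}{260473}} + 237258\right) - 43529 = \left(\left(\frac{228}{61} + 32703\right) \frac{260473}{8434897160} + 237258\right) - 43529 = \left(\frac{1995111}{61} \cdot \frac{260473}{8434897160} + 237258\right) - 43529 = \left(\frac{519672547503}{514528726760} + 237258\right) - 43529 = \frac{122076576326171583}{514528726760} - 43529 = \frac{99679655379035543}{514528726760}$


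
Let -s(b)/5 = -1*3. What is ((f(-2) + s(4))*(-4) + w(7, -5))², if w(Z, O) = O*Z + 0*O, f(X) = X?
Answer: 7569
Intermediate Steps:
s(b) = 15 (s(b) = -(-5)*3 = -5*(-3) = 15)
w(Z, O) = O*Z (w(Z, O) = O*Z + 0 = O*Z)
((f(-2) + s(4))*(-4) + w(7, -5))² = ((-2 + 15)*(-4) - 5*7)² = (13*(-4) - 35)² = (-52 - 35)² = (-87)² = 7569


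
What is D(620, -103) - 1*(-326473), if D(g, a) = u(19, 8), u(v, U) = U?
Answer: 326481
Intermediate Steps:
D(g, a) = 8
D(620, -103) - 1*(-326473) = 8 - 1*(-326473) = 8 + 326473 = 326481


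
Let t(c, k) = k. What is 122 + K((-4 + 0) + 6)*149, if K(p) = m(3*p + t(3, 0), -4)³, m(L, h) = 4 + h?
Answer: 122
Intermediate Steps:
K(p) = 0 (K(p) = (4 - 4)³ = 0³ = 0)
122 + K((-4 + 0) + 6)*149 = 122 + 0*149 = 122 + 0 = 122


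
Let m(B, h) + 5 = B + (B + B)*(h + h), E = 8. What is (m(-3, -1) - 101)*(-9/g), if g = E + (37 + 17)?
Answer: 873/62 ≈ 14.081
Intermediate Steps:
g = 62 (g = 8 + (37 + 17) = 8 + 54 = 62)
m(B, h) = -5 + B + 4*B*h (m(B, h) = -5 + (B + (B + B)*(h + h)) = -5 + (B + (2*B)*(2*h)) = -5 + (B + 4*B*h) = -5 + B + 4*B*h)
(m(-3, -1) - 101)*(-9/g) = ((-5 - 3 + 4*(-3)*(-1)) - 101)*(-9/62) = ((-5 - 3 + 12) - 101)*(-9*1/62) = (4 - 101)*(-9/62) = -97*(-9/62) = 873/62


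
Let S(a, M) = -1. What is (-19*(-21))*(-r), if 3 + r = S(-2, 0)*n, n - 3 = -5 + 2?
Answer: 1197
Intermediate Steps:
n = 0 (n = 3 + (-5 + 2) = 3 - 3 = 0)
r = -3 (r = -3 - 1*0 = -3 + 0 = -3)
(-19*(-21))*(-r) = (-19*(-21))*(-1*(-3)) = 399*3 = 1197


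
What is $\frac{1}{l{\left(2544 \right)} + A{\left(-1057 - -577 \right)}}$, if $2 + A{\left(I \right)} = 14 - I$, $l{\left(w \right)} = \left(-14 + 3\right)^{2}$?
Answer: $\frac{1}{613} \approx 0.0016313$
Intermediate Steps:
$l{\left(w \right)} = 121$ ($l{\left(w \right)} = \left(-11\right)^{2} = 121$)
$A{\left(I \right)} = 12 - I$ ($A{\left(I \right)} = -2 - \left(-14 + I\right) = 12 - I$)
$\frac{1}{l{\left(2544 \right)} + A{\left(-1057 - -577 \right)}} = \frac{1}{121 + \left(12 - \left(-1057 - -577\right)\right)} = \frac{1}{121 + \left(12 - \left(-1057 + 577\right)\right)} = \frac{1}{121 + \left(12 - -480\right)} = \frac{1}{121 + \left(12 + 480\right)} = \frac{1}{121 + 492} = \frac{1}{613}$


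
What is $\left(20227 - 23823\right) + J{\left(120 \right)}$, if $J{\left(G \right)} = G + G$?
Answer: $-3356$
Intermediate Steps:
$J{\left(G \right)} = 2 G$
$\left(20227 - 23823\right) + J{\left(120 \right)} = \left(20227 - 23823\right) + 2 \cdot 120 = -3596 + 240 = -3356$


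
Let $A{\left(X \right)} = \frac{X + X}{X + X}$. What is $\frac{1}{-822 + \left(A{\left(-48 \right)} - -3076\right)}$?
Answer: $\frac{1}{2255} \approx 0.00044346$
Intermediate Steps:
$A{\left(X \right)} = 1$ ($A{\left(X \right)} = \frac{2 X}{2 X} = 2 X \frac{1}{2 X} = 1$)
$\frac{1}{-822 + \left(A{\left(-48 \right)} - -3076\right)} = \frac{1}{-822 + \left(1 - -3076\right)} = \frac{1}{-822 + \left(1 + 3076\right)} = \frac{1}{-822 + 3077} = \frac{1}{2255}$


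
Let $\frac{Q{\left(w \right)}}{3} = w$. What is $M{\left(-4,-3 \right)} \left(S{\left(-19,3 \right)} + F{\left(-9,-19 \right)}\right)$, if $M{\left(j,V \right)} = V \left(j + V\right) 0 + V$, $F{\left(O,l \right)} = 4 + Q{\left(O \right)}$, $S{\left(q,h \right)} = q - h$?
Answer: $135$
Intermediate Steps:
$Q{\left(w \right)} = 3 w$
$F{\left(O,l \right)} = 4 + 3 O$
$M{\left(j,V \right)} = V$ ($M{\left(j,V \right)} = V \left(V + j\right) 0 + V = V 0 + V = 0 + V = V$)
$M{\left(-4,-3 \right)} \left(S{\left(-19,3 \right)} + F{\left(-9,-19 \right)}\right) = - 3 \left(\left(-19 - 3\right) + \left(4 + 3 \left(-9\right)\right)\right) = - 3 \left(\left(-19 - 3\right) + \left(4 - 27\right)\right) = - 3 \left(-22 - 23\right) = \left(-3\right) \left(-45\right) = 135$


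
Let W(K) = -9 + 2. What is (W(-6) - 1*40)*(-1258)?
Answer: 59126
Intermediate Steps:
W(K) = -7
(W(-6) - 1*40)*(-1258) = (-7 - 1*40)*(-1258) = (-7 - 40)*(-1258) = -47*(-1258) = 59126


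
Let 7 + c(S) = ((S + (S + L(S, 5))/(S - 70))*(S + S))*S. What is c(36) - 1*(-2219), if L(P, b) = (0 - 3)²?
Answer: 1565588/17 ≈ 92093.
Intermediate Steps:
L(P, b) = 9 (L(P, b) = (-3)² = 9)
c(S) = -7 + 2*S²*(S + (9 + S)/(-70 + S)) (c(S) = -7 + ((S + (S + 9)/(S - 70))*(S + S))*S = -7 + ((S + (9 + S)/(-70 + S))*(2*S))*S = -7 + (2*S*(S + (9 + S)/(-70 + S)))*S = -7 + 2*S²*(S + (9 + S)/(-70 + S)))
c(36) - 1*(-2219) = (490 - 138*36³ - 7*36 + 2*36⁴ + 18*36²)/(-70 + 36) - 1*(-2219) = (490 - 138*46656 - 252 + 2*1679616 + 18*1296)/(-34) + 2219 = -(490 - 6438528 - 252 + 3359232 + 23328)/34 + 2219 = -1/34*(-3055730) + 2219 = 1527865/17 + 2219 = 1565588/17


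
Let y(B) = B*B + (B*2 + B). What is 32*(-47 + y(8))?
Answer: 1312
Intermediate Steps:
y(B) = B² + 3*B (y(B) = B² + (2*B + B) = B² + 3*B)
32*(-47 + y(8)) = 32*(-47 + 8*(3 + 8)) = 32*(-47 + 8*11) = 32*(-47 + 88) = 32*41 = 1312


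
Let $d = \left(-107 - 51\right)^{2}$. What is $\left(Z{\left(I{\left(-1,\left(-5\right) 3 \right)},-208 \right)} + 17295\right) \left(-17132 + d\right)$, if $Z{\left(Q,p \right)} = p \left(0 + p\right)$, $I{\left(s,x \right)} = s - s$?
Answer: $474298088$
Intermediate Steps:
$I{\left(s,x \right)} = 0$
$Z{\left(Q,p \right)} = p^{2}$ ($Z{\left(Q,p \right)} = p p = p^{2}$)
$d = 24964$ ($d = \left(-158\right)^{2} = 24964$)
$\left(Z{\left(I{\left(-1,\left(-5\right) 3 \right)},-208 \right)} + 17295\right) \left(-17132 + d\right) = \left(\left(-208\right)^{2} + 17295\right) \left(-17132 + 24964\right) = \left(43264 + 17295\right) 7832 = 60559 \cdot 7832 = 474298088$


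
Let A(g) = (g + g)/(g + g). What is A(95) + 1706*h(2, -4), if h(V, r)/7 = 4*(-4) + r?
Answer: -238839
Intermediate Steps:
h(V, r) = -112 + 7*r (h(V, r) = 7*(4*(-4) + r) = 7*(-16 + r) = -112 + 7*r)
A(g) = 1 (A(g) = (2*g)/((2*g)) = (2*g)*(1/(2*g)) = 1)
A(95) + 1706*h(2, -4) = 1 + 1706*(-112 + 7*(-4)) = 1 + 1706*(-112 - 28) = 1 + 1706*(-140) = 1 - 238840 = -238839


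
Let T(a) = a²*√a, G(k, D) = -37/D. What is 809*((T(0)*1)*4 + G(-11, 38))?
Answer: -29933/38 ≈ -787.71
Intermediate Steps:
T(a) = a^(5/2)
809*((T(0)*1)*4 + G(-11, 38)) = 809*((0^(5/2)*1)*4 - 37/38) = 809*((0*1)*4 - 37*1/38) = 809*(0*4 - 37/38) = 809*(0 - 37/38) = 809*(-37/38) = -29933/38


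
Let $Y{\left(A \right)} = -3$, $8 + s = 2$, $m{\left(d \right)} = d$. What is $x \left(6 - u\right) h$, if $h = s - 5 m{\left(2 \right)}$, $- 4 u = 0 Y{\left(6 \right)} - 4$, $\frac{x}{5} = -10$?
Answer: $4000$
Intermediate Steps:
$x = -50$ ($x = 5 \left(-10\right) = -50$)
$s = -6$ ($s = -8 + 2 = -6$)
$u = 1$ ($u = - \frac{0 \left(-3\right) - 4}{4} = - \frac{0 - 4}{4} = \left(- \frac{1}{4}\right) \left(-4\right) = 1$)
$h = -16$ ($h = -6 - 10 = -16$)
$x \left(6 - u\right) h = - 50 \left(6 - 1\right) \left(-16\right) = \left(-50\right) 5 \left(-16\right) = \left(-250\right) \left(-16\right) = 4000$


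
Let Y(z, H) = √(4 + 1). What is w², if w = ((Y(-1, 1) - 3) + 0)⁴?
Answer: (3 - √5)⁸ ≈ 0.11599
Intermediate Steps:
Y(z, H) = √5
w = (-3 + √5)⁴ (w = ((√5 - 3) + 0)⁴ = ((-3 + √5) + 0)⁴ = (-3 + √5)⁴ ≈ 0.34058)
w² = ((3 - √5)⁴)² = (3 - √5)⁸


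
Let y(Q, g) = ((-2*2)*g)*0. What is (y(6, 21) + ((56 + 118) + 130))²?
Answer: 92416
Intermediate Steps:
y(Q, g) = 0 (y(Q, g) = -4*g*0 = 0)
(y(6, 21) + ((56 + 118) + 130))² = (0 + ((56 + 118) + 130))² = (0 + (174 + 130))² = (0 + 304)² = 304² = 92416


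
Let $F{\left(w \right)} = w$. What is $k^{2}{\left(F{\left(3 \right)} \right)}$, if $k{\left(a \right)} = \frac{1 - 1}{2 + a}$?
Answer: $0$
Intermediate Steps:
$k{\left(a \right)} = 0$ ($k{\left(a \right)} = \frac{0}{2 + a} = 0$)
$k^{2}{\left(F{\left(3 \right)} \right)} = 0^{2} = 0$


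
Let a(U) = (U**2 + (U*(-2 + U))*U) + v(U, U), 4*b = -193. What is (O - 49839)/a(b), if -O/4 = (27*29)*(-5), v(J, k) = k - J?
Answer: 2187456/7338053 ≈ 0.29810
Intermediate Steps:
b = -193/4 (b = (1/4)*(-193) = -193/4 ≈ -48.250)
O = 15660 (O = -4*27*29*(-5) = -3132*(-5) = -4*(-3915) = 15660)
a(U) = U**2 + U**2*(-2 + U) (a(U) = (U**2 + (U*(-2 + U))*U) + (U - U) = (U**2 + U**2*(-2 + U)) + 0 = U**2 + U**2*(-2 + U))
(O - 49839)/a(b) = (15660 - 49839)/(((-193/4)**2*(-1 - 193/4))) = -34179/((37249/16)*(-197/4)) = -34179/(-7338053/64) = -34179*(-64/7338053) = 2187456/7338053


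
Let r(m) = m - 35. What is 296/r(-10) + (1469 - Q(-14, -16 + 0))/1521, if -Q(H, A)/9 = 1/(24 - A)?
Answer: -341423/60840 ≈ -5.6118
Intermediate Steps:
r(m) = -35 + m
Q(H, A) = -9/(24 - A)
296/r(-10) + (1469 - Q(-14, -16 + 0))/1521 = 296/(-35 - 10) + (1469 - 9/(-24 + (-16 + 0)))/1521 = 296/(-45) + (1469 - 9/(-24 - 16))*(1/1521) = 296*(-1/45) + (1469 - 9/(-40))*(1/1521) = -296/45 + (1469 - 9*(-1)/40)*(1/1521) = -296/45 + (1469 - 1*(-9/40))*(1/1521) = -296/45 + (1469 + 9/40)*(1/1521) = -296/45 + (58769/40)*(1/1521) = -296/45 + 58769/60840 = -341423/60840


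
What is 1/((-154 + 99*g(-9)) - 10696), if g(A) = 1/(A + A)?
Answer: -2/21711 ≈ -9.2119e-5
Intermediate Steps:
g(A) = 1/(2*A)
1/((-154 + 99*g(-9)) - 10696) = 1/((-154 + 99*((½)/(-9))) - 10696) = 1/((-154 + 99*((½)*(-⅑))) - 10696) = 1/((-154 + 99*(-1/18)) - 10696) = 1/((-154 - 11/2) - 10696) = 1/(-319/2 - 10696) = 1/(-21711/2) = -2/21711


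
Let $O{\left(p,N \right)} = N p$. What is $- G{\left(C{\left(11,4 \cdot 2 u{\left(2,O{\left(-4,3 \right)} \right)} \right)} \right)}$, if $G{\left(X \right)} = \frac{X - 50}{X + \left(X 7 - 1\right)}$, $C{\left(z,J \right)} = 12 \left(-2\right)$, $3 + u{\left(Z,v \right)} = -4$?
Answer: $- \frac{74}{193} \approx -0.38342$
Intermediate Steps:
$u{\left(Z,v \right)} = -7$ ($u{\left(Z,v \right)} = -3 - 4 = -7$)
$C{\left(z,J \right)} = -24$
$G{\left(X \right)} = \frac{-50 + X}{-1 + 8 X}$ ($G{\left(X \right)} = \frac{-50 + X}{X + \left(7 X - 1\right)} = \frac{-50 + X}{X + \left(-1 + 7 X\right)} = \frac{-50 + X}{-1 + 8 X}$)
$- G{\left(C{\left(11,4 \cdot 2 u{\left(2,O{\left(-4,3 \right)} \right)} \right)} \right)} = - \frac{-50 - 24}{-1 + 8 \left(-24\right)} = - \frac{-74}{-1 - 192} = - \frac{-74}{-193} = - \frac{\left(-1\right) \left(-74\right)}{193} = \left(-1\right) \frac{74}{193} = - \frac{74}{193}$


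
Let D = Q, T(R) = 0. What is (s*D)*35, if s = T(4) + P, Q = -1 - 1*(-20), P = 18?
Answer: 11970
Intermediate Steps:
Q = 19 (Q = -1 + 20 = 19)
D = 19
s = 18 (s = 0 + 18 = 18)
(s*D)*35 = (18*19)*35 = 342*35 = 11970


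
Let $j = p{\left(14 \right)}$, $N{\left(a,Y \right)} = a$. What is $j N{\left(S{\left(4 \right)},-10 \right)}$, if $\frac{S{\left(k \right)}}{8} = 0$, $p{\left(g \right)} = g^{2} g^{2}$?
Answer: $0$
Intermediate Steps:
$p{\left(g \right)} = g^{4}$
$S{\left(k \right)} = 0$ ($S{\left(k \right)} = 8 \cdot 0 = 0$)
$j = 38416$ ($j = 14^{4} = 38416$)
$j N{\left(S{\left(4 \right)},-10 \right)} = 38416 \cdot 0 = 0$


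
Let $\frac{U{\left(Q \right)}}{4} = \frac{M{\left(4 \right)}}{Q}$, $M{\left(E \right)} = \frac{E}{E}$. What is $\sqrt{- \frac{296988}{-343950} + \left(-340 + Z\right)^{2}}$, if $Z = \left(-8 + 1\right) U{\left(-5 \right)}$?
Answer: $\frac{\sqrt{14698872037730}}{11465} \approx 334.4$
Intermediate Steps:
$M{\left(E \right)} = 1$
$U{\left(Q \right)} = \frac{4}{Q}$ ($U{\left(Q \right)} = 4 \cdot 1 \frac{1}{Q} = \frac{4}{Q}$)
$Z = \frac{28}{5}$ ($Z = \left(-8 + 1\right) \frac{4}{-5} = - 7 \cdot 4 \left(- \frac{1}{5}\right) = \left(-7\right) \left(- \frac{4}{5}\right) = \frac{28}{5} \approx 5.6$)
$\sqrt{- \frac{296988}{-343950} + \left(-340 + Z\right)^{2}} = \sqrt{- \frac{296988}{-343950} + \left(-340 + \frac{28}{5}\right)^{2}} = \sqrt{\left(-296988\right) \left(- \frac{1}{343950}\right) + \left(- \frac{1672}{5}\right)^{2}} = \sqrt{\frac{49498}{57325} + \frac{2795584}{25}} = \sqrt{\frac{1282064722}{11465}} = \frac{\sqrt{14698872037730}}{11465}$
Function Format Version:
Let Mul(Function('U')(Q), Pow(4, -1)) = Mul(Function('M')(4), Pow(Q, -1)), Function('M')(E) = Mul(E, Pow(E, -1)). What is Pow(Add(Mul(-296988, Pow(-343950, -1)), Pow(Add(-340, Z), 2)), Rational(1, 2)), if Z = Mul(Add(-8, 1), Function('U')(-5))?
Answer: Mul(Rational(1, 11465), Pow(14698872037730, Rational(1, 2))) ≈ 334.40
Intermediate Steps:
Function('M')(E) = 1
Function('U')(Q) = Mul(4, Pow(Q, -1)) (Function('U')(Q) = Mul(4, Mul(1, Pow(Q, -1))) = Mul(4, Pow(Q, -1)))
Z = Rational(28, 5) (Z = Mul(Add(-8, 1), Mul(4, Pow(-5, -1))) = Mul(-7, Mul(4, Rational(-1, 5))) = Mul(-7, Rational(-4, 5)) = Rational(28, 5) ≈ 5.6000)
Pow(Add(Mul(-296988, Pow(-343950, -1)), Pow(Add(-340, Z), 2)), Rational(1, 2)) = Pow(Add(Mul(-296988, Pow(-343950, -1)), Pow(Add(-340, Rational(28, 5)), 2)), Rational(1, 2)) = Pow(Add(Mul(-296988, Rational(-1, 343950)), Pow(Rational(-1672, 5), 2)), Rational(1, 2)) = Pow(Add(Rational(49498, 57325), Rational(2795584, 25)), Rational(1, 2)) = Pow(Rational(1282064722, 11465), Rational(1, 2)) = Mul(Rational(1, 11465), Pow(14698872037730, Rational(1, 2)))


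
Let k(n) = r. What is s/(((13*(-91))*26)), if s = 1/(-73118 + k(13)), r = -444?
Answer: 1/2262619996 ≈ 4.4197e-10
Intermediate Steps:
k(n) = -444
s = -1/73562 (s = 1/(-73118 - 444) = 1/(-73562) = -1/73562 ≈ -1.3594e-5)
s/(((13*(-91))*26)) = -1/(73562*((13*(-91))*26)) = -1/(73562*((-1183*26))) = -1/73562/(-30758) = -1/73562*(-1/30758) = 1/2262619996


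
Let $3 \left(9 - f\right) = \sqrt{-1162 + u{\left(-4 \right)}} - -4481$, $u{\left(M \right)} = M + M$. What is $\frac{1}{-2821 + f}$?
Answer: $- \frac{38751}{166850059} + \frac{9 i \sqrt{130}}{166850059} \approx -0.00023225 + 6.1502 \cdot 10^{-7} i$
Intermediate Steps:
$u{\left(M \right)} = 2 M$
$f = - \frac{4454}{3} - i \sqrt{130}$ ($f = 9 - \frac{\sqrt{-1162 + 2 \left(-4\right)} - -4481}{3} = 9 - \frac{\sqrt{-1162 - 8} + 4481}{3} = 9 - \frac{\sqrt{-1170} + 4481}{3} = 9 - \frac{3 i \sqrt{130} + 4481}{3} = 9 - \frac{4481 + 3 i \sqrt{130}}{3} = 9 - \left(\frac{4481}{3} + i \sqrt{130}\right) = - \frac{4454}{3} - i \sqrt{130} \approx -1484.7 - 11.402 i$)
$\frac{1}{-2821 + f} = \frac{1}{-2821 - \left(\frac{4454}{3} + i \sqrt{130}\right)} = \frac{1}{- \frac{12917}{3} - i \sqrt{130}}$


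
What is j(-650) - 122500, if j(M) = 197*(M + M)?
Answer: -378600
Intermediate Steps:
j(M) = 394*M (j(M) = 197*(2*M) = 394*M)
j(-650) - 122500 = 394*(-650) - 122500 = -256100 - 122500 = -378600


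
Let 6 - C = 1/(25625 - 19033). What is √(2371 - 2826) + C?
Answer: 39551/6592 + I*√455 ≈ 5.9998 + 21.331*I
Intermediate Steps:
C = 39551/6592 (C = 6 - 1/(25625 - 19033) = 6 - 1/6592 = 39551/6592 ≈ 5.9998)
√(2371 - 2826) + C = √(2371 - 2826) + 39551/6592 = √(-455) + 39551/6592 = I*√455 + 39551/6592 = 39551/6592 + I*√455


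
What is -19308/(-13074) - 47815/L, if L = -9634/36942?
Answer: 1924488395941/10496243 ≈ 1.8335e+5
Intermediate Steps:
L = -4817/18471 (L = -9634*1/36942 = -4817/18471 ≈ -0.26079)
-19308/(-13074) - 47815/L = -19308/(-13074) - 47815/(-4817/18471) = -19308*(-1/13074) - 47815*(-18471/4817) = 3218/2179 + 883190865/4817 = 1924488395941/10496243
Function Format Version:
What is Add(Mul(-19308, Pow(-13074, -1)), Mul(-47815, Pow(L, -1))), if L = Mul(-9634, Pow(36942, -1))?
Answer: Rational(1924488395941, 10496243) ≈ 1.8335e+5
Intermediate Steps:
L = Rational(-4817, 18471) (L = Mul(-9634, Rational(1, 36942)) = Rational(-4817, 18471) ≈ -0.26079)
Add(Mul(-19308, Pow(-13074, -1)), Mul(-47815, Pow(L, -1))) = Add(Mul(-19308, Pow(-13074, -1)), Mul(-47815, Pow(Rational(-4817, 18471), -1))) = Add(Mul(-19308, Rational(-1, 13074)), Mul(-47815, Rational(-18471, 4817))) = Add(Rational(3218, 2179), Rational(883190865, 4817)) = Rational(1924488395941, 10496243)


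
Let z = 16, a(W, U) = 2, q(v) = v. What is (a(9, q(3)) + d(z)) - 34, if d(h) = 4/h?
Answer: -127/4 ≈ -31.750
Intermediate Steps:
(a(9, q(3)) + d(z)) - 34 = (2 + 4/16) - 34 = (2 + 4*(1/16)) - 34 = (2 + ¼) - 34 = 9/4 - 34 = -127/4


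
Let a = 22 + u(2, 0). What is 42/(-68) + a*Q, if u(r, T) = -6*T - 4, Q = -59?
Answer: -36129/34 ≈ -1062.6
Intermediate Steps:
u(r, T) = -4 - 6*T
a = 18 (a = 22 + (-4 - 6*0) = 22 + (-4 + 0) = 22 - 4 = 18)
42/(-68) + a*Q = 42/(-68) + 18*(-59) = 42*(-1/68) - 1062 = -21/34 - 1062 = -36129/34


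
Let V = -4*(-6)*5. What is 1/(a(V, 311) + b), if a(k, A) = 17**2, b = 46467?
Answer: 1/46756 ≈ 2.1388e-5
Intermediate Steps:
V = 120 (V = 24*5 = 120)
a(k, A) = 289
1/(a(V, 311) + b) = 1/(289 + 46467) = 1/46756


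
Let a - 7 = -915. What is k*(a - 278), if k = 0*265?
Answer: 0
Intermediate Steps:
a = -908 (a = 7 - 915 = -908)
k = 0
k*(a - 278) = 0*(-908 - 278) = 0*(-1186) = 0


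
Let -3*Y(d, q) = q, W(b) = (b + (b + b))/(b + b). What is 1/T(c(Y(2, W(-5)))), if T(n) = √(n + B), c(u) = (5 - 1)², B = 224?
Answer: √15/60 ≈ 0.064550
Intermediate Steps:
W(b) = 3/2 (W(b) = (b + 2*b)/((2*b)) = (3*b)*(1/(2*b)) = 3/2)
Y(d, q) = -q/3
c(u) = 16 (c(u) = 4² = 16)
T(n) = √(224 + n) (T(n) = √(n + 224) = √(224 + n))
1/T(c(Y(2, W(-5)))) = 1/(√(224 + 16)) = 1/(√240) = 1/(4*√15) = √15/60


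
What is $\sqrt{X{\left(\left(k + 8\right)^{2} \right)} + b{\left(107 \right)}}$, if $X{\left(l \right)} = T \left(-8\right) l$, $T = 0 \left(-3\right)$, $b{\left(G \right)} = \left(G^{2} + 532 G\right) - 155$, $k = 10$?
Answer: $\sqrt{68218} \approx 261.19$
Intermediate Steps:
$b{\left(G \right)} = -155 + G^{2} + 532 G$
$T = 0$
$X{\left(l \right)} = 0$ ($X{\left(l \right)} = 0 \left(-8\right) l = 0 l = 0$)
$\sqrt{X{\left(\left(k + 8\right)^{2} \right)} + b{\left(107 \right)}} = \sqrt{0 + \left(-155 + 107^{2} + 532 \cdot 107\right)} = \sqrt{0 + \left(-155 + 11449 + 56924\right)} = \sqrt{0 + 68218} = \sqrt{68218}$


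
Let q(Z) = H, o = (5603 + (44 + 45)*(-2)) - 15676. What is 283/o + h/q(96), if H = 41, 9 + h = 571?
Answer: 5749459/420291 ≈ 13.680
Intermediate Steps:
h = 562 (h = -9 + 571 = 562)
o = -10251 (o = (5603 + 89*(-2)) - 15676 = (5603 - 178) - 15676 = 5425 - 15676 = -10251)
q(Z) = 41
283/o + h/q(96) = 283/(-10251) + 562/41 = 283*(-1/10251) + 562*(1/41) = -283/10251 + 562/41 = 5749459/420291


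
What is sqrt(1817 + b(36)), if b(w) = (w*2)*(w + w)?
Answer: sqrt(7001) ≈ 83.672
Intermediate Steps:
b(w) = 4*w**2 (b(w) = (2*w)*(2*w) = 4*w**2)
sqrt(1817 + b(36)) = sqrt(1817 + 4*36**2) = sqrt(1817 + 4*1296) = sqrt(1817 + 5184) = sqrt(7001)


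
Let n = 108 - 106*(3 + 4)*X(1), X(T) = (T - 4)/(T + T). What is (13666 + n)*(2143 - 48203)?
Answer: -685695220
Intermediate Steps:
X(T) = (-4 + T)/(2*T) (X(T) = (-4 + T)/((2*T)) = (-4 + T)*(1/(2*T)) = (-4 + T)/(2*T))
n = 1221 (n = 108 - 106*(3 + 4)*(1/2)*(-4 + 1)/1 = 108 - 742*(1/2)*1*(-3) = 108 - 742*(-3)/2 = 108 - 106*(-21/2) = 108 + 1113 = 1221)
(13666 + n)*(2143 - 48203) = (13666 + 1221)*(2143 - 48203) = 14887*(-46060) = -685695220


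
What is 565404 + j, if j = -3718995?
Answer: -3153591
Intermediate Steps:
565404 + j = 565404 - 3718995 = -3153591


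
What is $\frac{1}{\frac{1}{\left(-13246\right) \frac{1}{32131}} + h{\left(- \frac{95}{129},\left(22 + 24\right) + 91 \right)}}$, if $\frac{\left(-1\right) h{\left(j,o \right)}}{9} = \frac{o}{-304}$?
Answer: $\frac{2013392}{3282247} \approx 0.61342$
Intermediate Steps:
$h{\left(j,o \right)} = \frac{9 o}{304}$ ($h{\left(j,o \right)} = - 9 \frac{o}{-304} = - 9 o \left(- \frac{1}{304}\right) = - 9 \left(- \frac{o}{304}\right) = \frac{9 o}{304}$)
$\frac{1}{\frac{1}{\left(-13246\right) \frac{1}{32131}} + h{\left(- \frac{95}{129},\left(22 + 24\right) + 91 \right)}} = \frac{1}{\frac{1}{\left(-13246\right) \frac{1}{32131}} + \frac{9 \left(\left(22 + 24\right) + 91\right)}{304}} = \frac{1}{\frac{1}{\left(-13246\right) \frac{1}{32131}} + \frac{9 \left(46 + 91\right)}{304}} = \frac{1}{\frac{1}{- \frac{13246}{32131}} + \frac{9}{304} \cdot 137} = \frac{1}{- \frac{32131}{13246} + \frac{1233}{304}} = \frac{1}{\frac{3282247}{2013392}} = \frac{2013392}{3282247}$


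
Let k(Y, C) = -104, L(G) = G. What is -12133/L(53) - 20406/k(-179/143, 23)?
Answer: -90157/2756 ≈ -32.713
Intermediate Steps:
-12133/L(53) - 20406/k(-179/143, 23) = -12133/53 - 20406/(-104) = -12133*1/53 - 20406*(-1/104) = -12133/53 + 10203/52 = -90157/2756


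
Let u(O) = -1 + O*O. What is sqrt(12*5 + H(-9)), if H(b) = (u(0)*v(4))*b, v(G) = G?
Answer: 4*sqrt(6) ≈ 9.7980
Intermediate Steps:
u(O) = -1 + O**2
H(b) = -4*b (H(b) = ((-1 + 0**2)*4)*b = ((-1 + 0)*4)*b = (-1*4)*b = -4*b)
sqrt(12*5 + H(-9)) = sqrt(12*5 - 4*(-9)) = sqrt(60 + 36) = sqrt(96) = 4*sqrt(6)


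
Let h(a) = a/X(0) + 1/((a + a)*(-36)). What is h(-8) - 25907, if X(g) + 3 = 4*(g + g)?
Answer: -14920895/576 ≈ -25904.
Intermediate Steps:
X(g) = -3 + 8*g (X(g) = -3 + 4*(g + g) = -3 + 4*(2*g) = -3 + 8*g)
h(a) = -a/3 - 1/(72*a) (h(a) = a/(-3 + 8*0) + 1/((a + a)*(-36)) = a/(-3 + 0) - 1/36/(2*a) = a/(-3) + (1/(2*a))*(-1/36) = a*(-⅓) - 1/(72*a) = -a/3 - 1/(72*a))
h(-8) - 25907 = (-⅓*(-8) - 1/72/(-8)) - 25907 = (8/3 - 1/72*(-⅛)) - 25907 = (8/3 + 1/576) - 25907 = 1537/576 - 25907 = -14920895/576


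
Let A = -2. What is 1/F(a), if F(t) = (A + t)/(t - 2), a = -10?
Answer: 1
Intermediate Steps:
F(t) = 1 (F(t) = (-2 + t)/(t - 2) = (-2 + t)/(-2 + t) = 1)
1/F(a) = 1/1 = 1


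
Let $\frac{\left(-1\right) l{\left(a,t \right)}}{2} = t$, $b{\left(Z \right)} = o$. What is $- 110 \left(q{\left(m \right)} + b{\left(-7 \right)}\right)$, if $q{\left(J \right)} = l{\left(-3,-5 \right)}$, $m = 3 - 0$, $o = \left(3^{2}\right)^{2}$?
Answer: $-10010$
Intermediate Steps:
$o = 81$ ($o = 9^{2} = 81$)
$m = 3$ ($m = 3 + 0 = 3$)
$b{\left(Z \right)} = 81$
$l{\left(a,t \right)} = - 2 t$
$q{\left(J \right)} = 10$ ($q{\left(J \right)} = \left(-2\right) \left(-5\right) = 10$)
$- 110 \left(q{\left(m \right)} + b{\left(-7 \right)}\right) = - 110 \left(10 + 81\right) = \left(-110\right) 91 = -10010$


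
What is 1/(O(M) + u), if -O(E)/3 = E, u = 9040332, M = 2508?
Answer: 1/9032808 ≈ 1.1071e-7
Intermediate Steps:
O(E) = -3*E
1/(O(M) + u) = 1/(-3*2508 + 9040332) = 1/(-7524 + 9040332) = 1/9032808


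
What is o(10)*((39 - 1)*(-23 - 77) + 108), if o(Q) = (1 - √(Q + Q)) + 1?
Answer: -7384 + 7384*√5 ≈ 9127.1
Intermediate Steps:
o(Q) = 2 - √2*√Q (o(Q) = (1 - √(2*Q)) + 1 = (1 - √2*√Q) + 1 = 2 - √2*√Q)
o(10)*((39 - 1)*(-23 - 77) + 108) = (2 - √2*√10)*((39 - 1)*(-23 - 77) + 108) = (2 - 2*√5)*(38*(-100) + 108) = (2 - 2*√5)*(-3800 + 108) = (2 - 2*√5)*(-3692) = -7384 + 7384*√5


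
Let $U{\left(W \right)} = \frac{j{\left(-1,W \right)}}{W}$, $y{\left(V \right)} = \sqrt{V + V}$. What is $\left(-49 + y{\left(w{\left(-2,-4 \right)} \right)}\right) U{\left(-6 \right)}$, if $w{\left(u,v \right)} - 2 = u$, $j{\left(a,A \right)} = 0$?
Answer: $0$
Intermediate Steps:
$w{\left(u,v \right)} = 2 + u$
$y{\left(V \right)} = \sqrt{2} \sqrt{V}$ ($y{\left(V \right)} = \sqrt{2 V} = \sqrt{2} \sqrt{V}$)
$U{\left(W \right)} = 0$ ($U{\left(W \right)} = \frac{0}{W} = 0$)
$\left(-49 + y{\left(w{\left(-2,-4 \right)} \right)}\right) U{\left(-6 \right)} = \left(-49 + \sqrt{2} \sqrt{2 - 2}\right) 0 = \left(-49 + \sqrt{2} \sqrt{0}\right) 0 = \left(-49 + \sqrt{2} \cdot 0\right) 0 = \left(-49 + 0\right) 0 = \left(-49\right) 0 = 0$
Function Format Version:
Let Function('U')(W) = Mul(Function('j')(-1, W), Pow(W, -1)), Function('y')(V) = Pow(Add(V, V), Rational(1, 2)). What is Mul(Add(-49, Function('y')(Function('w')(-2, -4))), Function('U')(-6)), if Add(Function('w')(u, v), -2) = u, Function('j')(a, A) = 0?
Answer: 0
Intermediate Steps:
Function('w')(u, v) = Add(2, u)
Function('y')(V) = Mul(Pow(2, Rational(1, 2)), Pow(V, Rational(1, 2))) (Function('y')(V) = Pow(Mul(2, V), Rational(1, 2)) = Mul(Pow(2, Rational(1, 2)), Pow(V, Rational(1, 2))))
Function('U')(W) = 0 (Function('U')(W) = Mul(0, Pow(W, -1)) = 0)
Mul(Add(-49, Function('y')(Function('w')(-2, -4))), Function('U')(-6)) = Mul(Add(-49, Mul(Pow(2, Rational(1, 2)), Pow(Add(2, -2), Rational(1, 2)))), 0) = Mul(Add(-49, Mul(Pow(2, Rational(1, 2)), Pow(0, Rational(1, 2)))), 0) = Mul(Add(-49, Mul(Pow(2, Rational(1, 2)), 0)), 0) = Mul(Add(-49, 0), 0) = Mul(-49, 0) = 0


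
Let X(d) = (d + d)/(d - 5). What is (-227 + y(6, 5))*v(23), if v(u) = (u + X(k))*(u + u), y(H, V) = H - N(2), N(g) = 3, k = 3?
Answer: -206080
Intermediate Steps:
X(d) = 2*d/(-5 + d) (X(d) = (2*d)/(-5 + d) = 2*d/(-5 + d))
y(H, V) = -3 + H (y(H, V) = H - 1*3 = H - 3 = -3 + H)
v(u) = 2*u*(-3 + u) (v(u) = (u + 2*3/(-5 + 3))*(u + u) = (u + 2*3/(-2))*(2*u) = (u + 2*3*(-½))*(2*u) = (u - 3)*(2*u) = (-3 + u)*(2*u) = 2*u*(-3 + u))
(-227 + y(6, 5))*v(23) = (-227 + (-3 + 6))*(2*23*(-3 + 23)) = (-227 + 3)*(2*23*20) = -224*920 = -206080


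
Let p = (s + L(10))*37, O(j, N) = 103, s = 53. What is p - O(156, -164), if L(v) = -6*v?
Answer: -362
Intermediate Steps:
p = -259 (p = (53 - 6*10)*37 = (53 - 60)*37 = -7*37 = -259)
p - O(156, -164) = -259 - 1*103 = -259 - 103 = -362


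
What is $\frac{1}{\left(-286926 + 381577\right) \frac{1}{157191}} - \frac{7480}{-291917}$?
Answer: $\frac{46594714627}{27630235967} \approx 1.6864$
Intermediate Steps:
$\frac{1}{\left(-286926 + 381577\right) \frac{1}{157191}} - \frac{7480}{-291917} = \frac{\frac{1}{\frac{1}{157191}}}{94651} - - \frac{7480}{291917} = \frac{1}{94651} \cdot 157191 + \frac{7480}{291917} = \frac{157191}{94651} + \frac{7480}{291917} = \frac{46594714627}{27630235967}$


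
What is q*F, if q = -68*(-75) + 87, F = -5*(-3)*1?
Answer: 77805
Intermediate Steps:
F = 15 (F = 15*1 = 15)
q = 5187 (q = 5100 + 87 = 5187)
q*F = 5187*15 = 77805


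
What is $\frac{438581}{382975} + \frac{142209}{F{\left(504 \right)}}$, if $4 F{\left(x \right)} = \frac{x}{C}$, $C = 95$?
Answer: $\frac{574887997759}{5361650} \approx 1.0722 \cdot 10^{5}$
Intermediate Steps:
$F{\left(x \right)} = \frac{x}{380}$ ($F{\left(x \right)} = \frac{x \frac{1}{95}}{4} = \frac{\frac{1}{95} x}{4} = \frac{x}{380}$)
$\frac{438581}{382975} + \frac{142209}{F{\left(504 \right)}} = \frac{438581}{382975} + \frac{142209}{\frac{1}{380} \cdot 504} = 438581 \cdot \frac{1}{382975} + \frac{142209}{\frac{126}{95}} = \frac{438581}{382975} + 142209 \cdot \frac{95}{126} = \frac{438581}{382975} + \frac{1501095}{14} = \frac{574887997759}{5361650}$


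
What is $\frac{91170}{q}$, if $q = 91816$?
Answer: $\frac{45585}{45908} \approx 0.99296$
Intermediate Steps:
$\frac{91170}{q} = \frac{91170}{91816} = 91170 \cdot \frac{1}{91816} = \frac{45585}{45908}$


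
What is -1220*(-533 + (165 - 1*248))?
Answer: 751520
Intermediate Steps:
-1220*(-533 + (165 - 1*248)) = -1220*(-533 + (165 - 248)) = -1220*(-533 - 83) = -1220*(-616) = 751520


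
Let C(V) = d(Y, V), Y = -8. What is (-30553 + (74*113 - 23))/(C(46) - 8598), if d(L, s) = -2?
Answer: 11107/4300 ≈ 2.5830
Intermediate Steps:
C(V) = -2
(-30553 + (74*113 - 23))/(C(46) - 8598) = (-30553 + (74*113 - 23))/(-2 - 8598) = (-30553 + (8362 - 23))/(-8600) = (-30553 + 8339)*(-1/8600) = -22214*(-1/8600) = 11107/4300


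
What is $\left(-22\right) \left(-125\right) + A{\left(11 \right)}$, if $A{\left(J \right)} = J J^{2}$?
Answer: $4081$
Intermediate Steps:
$A{\left(J \right)} = J^{3}$
$\left(-22\right) \left(-125\right) + A{\left(11 \right)} = \left(-22\right) \left(-125\right) + 11^{3} = 2750 + 1331 = 4081$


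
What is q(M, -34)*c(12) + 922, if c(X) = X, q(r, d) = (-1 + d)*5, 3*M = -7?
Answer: -1178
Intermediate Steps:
M = -7/3 (M = (1/3)*(-7) = -7/3 ≈ -2.3333)
q(r, d) = -5 + 5*d
q(M, -34)*c(12) + 922 = (-5 + 5*(-34))*12 + 922 = (-5 - 170)*12 + 922 = -175*12 + 922 = -2100 + 922 = -1178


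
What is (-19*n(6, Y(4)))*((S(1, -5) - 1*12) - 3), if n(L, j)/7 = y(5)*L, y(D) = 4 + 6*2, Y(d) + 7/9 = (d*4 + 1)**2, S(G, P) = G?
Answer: 178752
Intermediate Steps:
Y(d) = -7/9 + (1 + 4*d)**2 (Y(d) = -7/9 + (d*4 + 1)**2 = -7/9 + (4*d + 1)**2 = -7/9 + (1 + 4*d)**2)
y(D) = 16 (y(D) = 4 + 12 = 16)
n(L, j) = 112*L (n(L, j) = 7*(16*L) = 112*L)
(-19*n(6, Y(4)))*((S(1, -5) - 1*12) - 3) = (-2128*6)*((1 - 1*12) - 3) = (-19*672)*((1 - 12) - 3) = -12768*(-11 - 3) = -12768*(-14) = 178752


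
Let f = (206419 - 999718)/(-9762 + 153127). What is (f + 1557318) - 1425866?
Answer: 18844822681/143365 ≈ 1.3145e+5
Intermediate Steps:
f = -793299/143365 ≈ -5.5334
(f + 1557318) - 1425866 = (-793299/143365 + 1557318) - 1425866 = 223264101771/143365 - 1425866 = 18844822681/143365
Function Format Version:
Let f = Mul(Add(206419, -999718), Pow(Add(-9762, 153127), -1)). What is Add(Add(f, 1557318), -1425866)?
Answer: Rational(18844822681, 143365) ≈ 1.3145e+5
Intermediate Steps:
f = Rational(-793299, 143365) (f = Mul(-793299, Pow(143365, -1)) = Mul(-793299, Rational(1, 143365)) = Rational(-793299, 143365) ≈ -5.5334)
Add(Add(f, 1557318), -1425866) = Add(Add(Rational(-793299, 143365), 1557318), -1425866) = Add(Rational(223264101771, 143365), -1425866) = Rational(18844822681, 143365)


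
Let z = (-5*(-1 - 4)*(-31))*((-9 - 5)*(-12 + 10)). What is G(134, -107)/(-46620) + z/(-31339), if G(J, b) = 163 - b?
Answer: 43037/62678 ≈ 0.68664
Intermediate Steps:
z = -21700 (z = (-5*(-5)*(-31))*(-14*(-2)) = (25*(-31))*28 = -775*28 = -21700)
G(134, -107)/(-46620) + z/(-31339) = (163 - 1*(-107))/(-46620) - 21700/(-31339) = (163 + 107)*(-1/46620) - 21700*(-1/31339) = 270*(-1/46620) + 3100/4477 = -3/518 + 3100/4477 = 43037/62678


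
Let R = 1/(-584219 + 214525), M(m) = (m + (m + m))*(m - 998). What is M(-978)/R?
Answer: -2143332019296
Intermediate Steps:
M(m) = 3*m*(-998 + m) (M(m) = (m + 2*m)*(-998 + m) = (3*m)*(-998 + m) = 3*m*(-998 + m))
R = -1/369694 (R = 1/(-369694) = -1/369694 ≈ -2.7049e-6)
M(-978)/R = (3*(-978)*(-998 - 978))/(-1/369694) = (3*(-978)*(-1976))*(-369694) = 5797584*(-369694) = -2143332019296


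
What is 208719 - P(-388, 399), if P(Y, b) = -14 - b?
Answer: 209132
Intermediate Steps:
208719 - P(-388, 399) = 208719 - (-14 - 1*399) = 208719 - (-14 - 399) = 208719 - 1*(-413) = 208719 + 413 = 209132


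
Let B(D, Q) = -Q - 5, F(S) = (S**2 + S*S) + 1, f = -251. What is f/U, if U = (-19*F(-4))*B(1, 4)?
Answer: -251/5643 ≈ -0.044480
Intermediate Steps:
F(S) = 1 + 2*S**2 (F(S) = (S**2 + S**2) + 1 = 2*S**2 + 1 = 1 + 2*S**2)
B(D, Q) = -5 - Q
U = 5643 (U = (-19*(1 + 2*(-4)**2))*(-5 - 1*4) = (-19*(1 + 2*16))*(-5 - 4) = -19*(1 + 32)*(-9) = -19*33*(-9) = -627*(-9) = 5643)
f/U = -251/5643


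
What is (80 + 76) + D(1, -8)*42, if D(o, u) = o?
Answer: 198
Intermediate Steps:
(80 + 76) + D(1, -8)*42 = (80 + 76) + 1*42 = 156 + 42 = 198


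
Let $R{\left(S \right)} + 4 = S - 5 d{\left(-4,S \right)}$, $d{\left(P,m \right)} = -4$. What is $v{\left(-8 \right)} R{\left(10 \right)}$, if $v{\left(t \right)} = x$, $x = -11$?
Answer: $-286$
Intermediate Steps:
$R{\left(S \right)} = 16 + S$ ($R{\left(S \right)} = -4 + \left(S - -20\right) = -4 + \left(S + 20\right) = -4 + \left(20 + S\right) = 16 + S$)
$v{\left(t \right)} = -11$
$v{\left(-8 \right)} R{\left(10 \right)} = - 11 \left(16 + 10\right) = \left(-11\right) 26 = -286$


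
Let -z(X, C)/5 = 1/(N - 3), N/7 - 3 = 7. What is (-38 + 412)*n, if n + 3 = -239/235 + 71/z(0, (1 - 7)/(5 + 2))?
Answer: -83971602/235 ≈ -3.5733e+5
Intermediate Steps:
N = 70 (N = 21 + 7*7 = 21 + 49 = 70)
z(X, C) = -5/67 (z(X, C) = -5/(70 - 3) = -5/67)
n = -224523/235 (n = -3 + (-239/235 + 71/(-5/67)) = -3 + (-239*1/235 + 71*(-67/5)) = -3 + (-239/235 - 4757/5) = -3 - 223818/235 = -224523/235 ≈ -955.42)
(-38 + 412)*n = (-38 + 412)*(-224523/235) = 374*(-224523/235) = -83971602/235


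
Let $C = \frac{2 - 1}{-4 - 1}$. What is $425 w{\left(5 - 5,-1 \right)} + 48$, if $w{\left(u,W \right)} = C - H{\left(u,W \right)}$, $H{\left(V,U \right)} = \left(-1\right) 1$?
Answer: $388$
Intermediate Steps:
$H{\left(V,U \right)} = -1$
$C = - \frac{1}{5}$ ($C = 1 \frac{1}{-5} = 1 \left(- \frac{1}{5}\right) = - \frac{1}{5} \approx -0.2$)
$w{\left(u,W \right)} = \frac{4}{5}$ ($w{\left(u,W \right)} = - \frac{1}{5} - -1 = - \frac{1}{5} + 1 = \frac{4}{5}$)
$425 w{\left(5 - 5,-1 \right)} + 48 = 425 \cdot \frac{4}{5} + 48 = 340 + 48 = 388$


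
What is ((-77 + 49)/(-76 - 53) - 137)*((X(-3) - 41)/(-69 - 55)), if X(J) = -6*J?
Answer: -405835/15996 ≈ -25.371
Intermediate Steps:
((-77 + 49)/(-76 - 53) - 137)*((X(-3) - 41)/(-69 - 55)) = ((-77 + 49)/(-76 - 53) - 137)*((-6*(-3) - 41)/(-69 - 55)) = (-28/(-129) - 137)*((18 - 41)/(-124)) = (-28*(-1/129) - 137)*(-23*(-1/124)) = (28/129 - 137)*(23/124) = -17645/129*23/124 = -405835/15996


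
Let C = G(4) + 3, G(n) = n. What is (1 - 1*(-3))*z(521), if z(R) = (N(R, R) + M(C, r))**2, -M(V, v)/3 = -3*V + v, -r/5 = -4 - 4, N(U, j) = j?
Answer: 861184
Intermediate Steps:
r = 40 (r = -5*(-4 - 4) = -5*(-8) = 40)
C = 7 (C = 4 + 3 = 7)
M(V, v) = -3*v + 9*V (M(V, v) = -3*(-3*V + v) = -3*(v - 3*V) = -3*v + 9*V)
z(R) = (-57 + R)**2 (z(R) = (R + (-3*40 + 9*7))**2 = (R + (-120 + 63))**2 = (R - 57)**2 = (-57 + R)**2)
(1 - 1*(-3))*z(521) = (1 - 1*(-3))*(-57 + 521)**2 = (1 + 3)*464**2 = 4*215296 = 861184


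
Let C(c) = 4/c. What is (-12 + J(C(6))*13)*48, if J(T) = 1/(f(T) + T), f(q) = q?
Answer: -108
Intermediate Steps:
J(T) = 1/(2*T) (J(T) = 1/(T + T) = 1/(2*T))
(-12 + J(C(6))*13)*48 = (-12 + (1/(2*((4/6))))*13)*48 = (-12 + (1/(2*((4*(⅙)))))*13)*48 = (-12 + (1/(2*(⅔)))*13)*48 = (-12 + ((½)*(3/2))*13)*48 = (-12 + (¾)*13)*48 = (-12 + 39/4)*48 = -9/4*48 = -108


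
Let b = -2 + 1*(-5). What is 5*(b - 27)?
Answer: -170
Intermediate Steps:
b = -7 (b = -2 - 5 = -7)
5*(b - 27) = 5*(-7 - 27) = 5*(-34) = -170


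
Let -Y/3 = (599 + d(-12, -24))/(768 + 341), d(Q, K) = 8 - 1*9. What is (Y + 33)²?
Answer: 1211248809/1229881 ≈ 984.85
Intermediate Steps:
d(Q, K) = -1 (d(Q, K) = 8 - 9 = -1)
Y = -1794/1109 (Y = -3*(599 - 1)/(768 + 341) = -1794/1109 ≈ -1.6177)
(Y + 33)² = (-1794/1109 + 33)² = (34803/1109)² = 1211248809/1229881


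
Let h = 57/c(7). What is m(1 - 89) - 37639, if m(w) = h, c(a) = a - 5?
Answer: -75221/2 ≈ -37611.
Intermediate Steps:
c(a) = -5 + a
h = 57/2 (h = 57/(-5 + 7) = 57/2 ≈ 28.500)
m(w) = 57/2
m(1 - 89) - 37639 = 57/2 - 37639 = -75221/2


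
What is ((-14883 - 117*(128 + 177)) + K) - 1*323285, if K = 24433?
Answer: -349420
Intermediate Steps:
((-14883 - 117*(128 + 177)) + K) - 1*323285 = ((-14883 - 117*(128 + 177)) + 24433) - 1*323285 = ((-14883 - 117*305) + 24433) - 323285 = ((-14883 - 35685) + 24433) - 323285 = (-50568 + 24433) - 323285 = -26135 - 323285 = -349420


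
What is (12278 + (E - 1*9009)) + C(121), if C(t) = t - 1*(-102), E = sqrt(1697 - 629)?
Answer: 3492 + 2*sqrt(267) ≈ 3524.7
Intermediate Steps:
E = 2*sqrt(267) (E = sqrt(1068) = 2*sqrt(267) ≈ 32.680)
C(t) = 102 + t (C(t) = t + 102 = 102 + t)
(12278 + (E - 1*9009)) + C(121) = (12278 + (2*sqrt(267) - 1*9009)) + (102 + 121) = (12278 + (2*sqrt(267) - 9009)) + 223 = (12278 + (-9009 + 2*sqrt(267))) + 223 = (3269 + 2*sqrt(267)) + 223 = 3492 + 2*sqrt(267)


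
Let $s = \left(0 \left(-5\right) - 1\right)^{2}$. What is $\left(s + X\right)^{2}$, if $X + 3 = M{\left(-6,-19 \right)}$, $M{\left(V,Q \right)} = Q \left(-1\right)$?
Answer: $289$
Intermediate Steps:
$M{\left(V,Q \right)} = - Q$
$X = 16$ ($X = -3 - -19 = -3 + 19 = 16$)
$s = 1$ ($s = \left(0 - 1\right)^{2} = \left(-1\right)^{2} = 1$)
$\left(s + X\right)^{2} = \left(1 + 16\right)^{2} = 17^{2} = 289$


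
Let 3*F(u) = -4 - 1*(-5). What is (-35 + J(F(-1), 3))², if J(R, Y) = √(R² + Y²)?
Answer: (105 - √82)²/9 ≈ 1022.8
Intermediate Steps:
F(u) = ⅓ (F(u) = (-4 - 1*(-5))/3 = (-4 + 5)/3 = (⅓)*1 = ⅓)
(-35 + J(F(-1), 3))² = (-35 + √((⅓)² + 3²))² = (-35 + √(⅑ + 9))² = (-35 + √(82/9))² = (-35 + √82/3)²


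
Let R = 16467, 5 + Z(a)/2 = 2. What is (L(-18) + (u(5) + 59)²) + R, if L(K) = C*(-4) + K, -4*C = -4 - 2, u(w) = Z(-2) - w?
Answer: 18747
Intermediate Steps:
Z(a) = -6 (Z(a) = -10 + 2*2 = -10 + 4 = -6)
u(w) = -6 - w
C = 3/2 (C = -(-4 - 2)/4 = -¼*(-6) = 3/2 ≈ 1.5000)
L(K) = -6 + K (L(K) = (3/2)*(-4) + K = -6 + K)
(L(-18) + (u(5) + 59)²) + R = ((-6 - 18) + ((-6 - 1*5) + 59)²) + 16467 = (-24 + ((-6 - 5) + 59)²) + 16467 = (-24 + (-11 + 59)²) + 16467 = (-24 + 48²) + 16467 = (-24 + 2304) + 16467 = 2280 + 16467 = 18747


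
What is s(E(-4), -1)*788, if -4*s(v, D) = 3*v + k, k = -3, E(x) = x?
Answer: 2955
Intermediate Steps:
s(v, D) = 3/4 - 3*v/4 (s(v, D) = -(3*v - 3)/4 = -(-3 + 3*v)/4 = 3/4 - 3*v/4)
s(E(-4), -1)*788 = (3/4 - 3/4*(-4))*788 = (3/4 + 3)*788 = (15/4)*788 = 2955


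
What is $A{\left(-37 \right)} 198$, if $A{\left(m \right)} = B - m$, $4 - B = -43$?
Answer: $16632$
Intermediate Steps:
$B = 47$ ($B = 4 - -43 = 4 + 43 = 47$)
$A{\left(m \right)} = 47 - m$
$A{\left(-37 \right)} 198 = \left(47 - -37\right) 198 = \left(47 + 37\right) 198 = 84 \cdot 198 = 16632$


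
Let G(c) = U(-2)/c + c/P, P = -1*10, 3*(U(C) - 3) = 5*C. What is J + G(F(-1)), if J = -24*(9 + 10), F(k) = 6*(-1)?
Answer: -40981/90 ≈ -455.34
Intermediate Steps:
F(k) = -6
J = -456 (J = -24*19 = -456)
U(C) = 3 + 5*C/3 (U(C) = 3 + (5*C)/3 = 3 + 5*C/3)
P = -10
G(c) = -1/(3*c) - c/10 (G(c) = (3 + (5/3)*(-2))/c + c/(-10) = (3 - 10/3)/c + c*(-⅒) = -1/(3*c) - c/10)
J + G(F(-1)) = -456 + (-⅓/(-6) - ⅒*(-6)) = -456 + (-⅓*(-⅙) + ⅗) = -456 + (1/18 + ⅗) = -456 + 59/90 = -40981/90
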